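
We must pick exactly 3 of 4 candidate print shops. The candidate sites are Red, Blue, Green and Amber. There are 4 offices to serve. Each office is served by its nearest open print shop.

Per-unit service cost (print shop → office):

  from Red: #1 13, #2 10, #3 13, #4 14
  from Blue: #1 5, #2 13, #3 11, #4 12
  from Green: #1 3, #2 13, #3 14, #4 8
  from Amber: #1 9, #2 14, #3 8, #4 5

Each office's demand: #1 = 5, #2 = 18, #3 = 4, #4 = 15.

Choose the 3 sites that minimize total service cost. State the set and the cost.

Choose Red, Green and Amber; total service cost 302.

With exactly 3 open, each office uses its cheapest among the chosen.
{Red, Green, Amber}: #1→Green 3·5=15, #2→Red 10·18=180, #3→Amber 8·4=32, #4→Amber 5·15=75. Service cost 302.
{Red, Blue, Amber}: service cost 312
{Blue, Green, Amber}: service cost 356
Among all 4 size-3 choices, {Red, Green, Amber} is lowest.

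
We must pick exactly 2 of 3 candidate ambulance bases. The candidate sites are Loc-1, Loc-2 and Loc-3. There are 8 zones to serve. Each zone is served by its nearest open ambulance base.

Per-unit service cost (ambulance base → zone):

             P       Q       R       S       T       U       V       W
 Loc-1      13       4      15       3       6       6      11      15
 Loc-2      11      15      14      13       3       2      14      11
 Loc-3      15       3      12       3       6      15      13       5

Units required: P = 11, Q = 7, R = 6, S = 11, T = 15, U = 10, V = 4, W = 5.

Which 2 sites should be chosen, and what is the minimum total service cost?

With exactly 2 open, each zone uses its cheapest among the chosen.
{Loc-2, Loc-3}: P→Loc-2 11·11=121, Q→Loc-3 3·7=21, R→Loc-3 12·6=72, S→Loc-3 3·11=33, T→Loc-2 3·15=45, U→Loc-2 2·10=20, V→Loc-3 13·4=52, W→Loc-3 5·5=25. Service cost 389.
{Loc-1, Loc-2}: service cost 430
{Loc-1, Loc-3}: service cost 488
Among all 3 size-2 choices, {Loc-2, Loc-3} is lowest.

Choose Loc-2 and Loc-3; total service cost 389.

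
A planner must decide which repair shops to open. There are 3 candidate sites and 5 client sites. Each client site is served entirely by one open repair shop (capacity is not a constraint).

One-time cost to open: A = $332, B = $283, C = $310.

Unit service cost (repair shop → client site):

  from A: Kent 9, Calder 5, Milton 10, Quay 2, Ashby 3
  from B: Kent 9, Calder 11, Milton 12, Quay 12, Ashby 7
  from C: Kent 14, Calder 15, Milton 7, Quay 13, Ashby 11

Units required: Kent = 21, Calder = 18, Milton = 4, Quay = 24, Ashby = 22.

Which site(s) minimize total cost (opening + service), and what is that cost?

For any fixed open set, each client site goes to its cheapest open site; total = fixed + service.
{A}: Kent→A 9·21=189, Calder→A 5·18=90, Milton→A 10·4=40, Quay→A 2·24=48, Ashby→A 3·22=66. Service 433; fixed 332; total 765.
{A, B}: service 433 + fixed 615 = 1048
{A, C}: Kent→A 9·21=189, Calder→A 5·18=90, Milton→C 7·4=28, Quay→A 2·24=48, Ashby→A 3·22=66. Service 421; fixed 642; total 1063.
{A, B, C}: Kent→A 9·21=189, Calder→A 5·18=90, Milton→C 7·4=28, Quay→A 2·24=48, Ashby→A 3·22=66. Service 421; fixed 925; total 1346.
No other subset beats 765.

Open A only; minimum total cost 765.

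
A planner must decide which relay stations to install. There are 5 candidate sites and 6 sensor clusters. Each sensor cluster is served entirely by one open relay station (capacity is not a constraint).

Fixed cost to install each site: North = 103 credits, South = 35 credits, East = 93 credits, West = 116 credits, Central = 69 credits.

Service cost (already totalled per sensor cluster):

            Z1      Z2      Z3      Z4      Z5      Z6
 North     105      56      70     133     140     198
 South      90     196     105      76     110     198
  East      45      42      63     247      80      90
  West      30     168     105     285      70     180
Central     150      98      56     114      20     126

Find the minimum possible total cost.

Minimum total cost: 524

For any fixed open set, each sensor cluster goes to its cheapest open site; total = fixed + service.
{South, East}: Z1→East 45, Z2→East 42, Z3→East 63, Z4→South 76, Z5→East 80, Z6→East 90. Service 396; fixed 128; total 524.
{South, East, Central}: service 329 + fixed 197 = 526
{East, Central}: service 367 + fixed 162 = 529
{North, South, East, West, Central}: service 314 + fixed 416 = 730
No other subset beats 524.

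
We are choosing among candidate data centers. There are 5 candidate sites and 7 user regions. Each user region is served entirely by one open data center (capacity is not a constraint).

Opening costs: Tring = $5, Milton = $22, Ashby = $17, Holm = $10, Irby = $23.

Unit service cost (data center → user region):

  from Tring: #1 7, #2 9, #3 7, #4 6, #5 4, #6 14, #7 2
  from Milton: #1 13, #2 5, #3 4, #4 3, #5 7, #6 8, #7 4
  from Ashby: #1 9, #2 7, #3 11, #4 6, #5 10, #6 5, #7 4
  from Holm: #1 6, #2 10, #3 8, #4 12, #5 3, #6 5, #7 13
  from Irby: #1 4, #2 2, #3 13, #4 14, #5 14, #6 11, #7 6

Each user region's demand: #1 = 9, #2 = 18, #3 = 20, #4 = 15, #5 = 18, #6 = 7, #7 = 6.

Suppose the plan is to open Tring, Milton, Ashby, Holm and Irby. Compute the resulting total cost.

Total cost: 375

Each user region is assigned to its cheapest site among the open ones.
{Tring, Milton, Ashby, Holm, Irby}: #1→Irby 4·9=36, #2→Irby 2·18=36, #3→Milton 4·20=80, #4→Milton 3·15=45, #5→Holm 3·18=54, #6→Ashby 5·7=35, #7→Tring 2·6=12. Service 298; fixed 77; total 375.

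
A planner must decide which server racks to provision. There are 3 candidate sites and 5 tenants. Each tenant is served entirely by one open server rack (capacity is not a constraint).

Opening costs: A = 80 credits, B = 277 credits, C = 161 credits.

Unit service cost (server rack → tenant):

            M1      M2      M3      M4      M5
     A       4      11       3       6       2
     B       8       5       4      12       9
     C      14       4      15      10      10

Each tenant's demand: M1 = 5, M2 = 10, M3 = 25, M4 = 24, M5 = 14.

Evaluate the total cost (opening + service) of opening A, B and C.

Total cost: 825

Each tenant is assigned to its cheapest site among the open ones.
{A, B, C}: M1→A 4·5=20, M2→C 4·10=40, M3→A 3·25=75, M4→A 6·24=144, M5→A 2·14=28. Service 307; fixed 518; total 825.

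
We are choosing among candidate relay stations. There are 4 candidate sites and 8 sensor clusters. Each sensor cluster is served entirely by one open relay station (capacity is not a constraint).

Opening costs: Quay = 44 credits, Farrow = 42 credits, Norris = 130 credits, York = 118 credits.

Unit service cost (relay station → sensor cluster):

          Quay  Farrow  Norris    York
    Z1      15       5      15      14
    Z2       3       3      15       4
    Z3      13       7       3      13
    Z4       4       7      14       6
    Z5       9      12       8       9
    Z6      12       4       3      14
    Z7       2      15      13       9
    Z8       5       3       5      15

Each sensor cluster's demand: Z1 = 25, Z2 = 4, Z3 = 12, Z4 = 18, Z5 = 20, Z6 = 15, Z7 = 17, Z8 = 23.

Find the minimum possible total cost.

For any fixed open set, each sensor cluster goes to its cheapest open site; total = fixed + service.
{Quay, Farrow}: Z1→Farrow 5·25=125, Z2→Quay 3·4=12, Z3→Farrow 7·12=84, Z4→Quay 4·18=72, Z5→Quay 9·20=180, Z6→Farrow 4·15=60, Z7→Quay 2·17=34, Z8→Farrow 3·23=69. Service 636; fixed 86; total 722.
{Quay, Farrow, Norris}: Z1→Farrow 5·25=125, Z2→Quay 3·4=12, Z3→Norris 3·12=36, Z4→Quay 4·18=72, Z5→Norris 8·20=160, Z6→Norris 3·15=45, Z7→Quay 2·17=34, Z8→Farrow 3·23=69. Service 553; fixed 216; total 769.
{Quay, Farrow, York}: service 636 + fixed 204 = 840
{Quay, Farrow, Norris, York}: service 553 + fixed 334 = 887
No other subset beats 722.

Minimum total cost: 722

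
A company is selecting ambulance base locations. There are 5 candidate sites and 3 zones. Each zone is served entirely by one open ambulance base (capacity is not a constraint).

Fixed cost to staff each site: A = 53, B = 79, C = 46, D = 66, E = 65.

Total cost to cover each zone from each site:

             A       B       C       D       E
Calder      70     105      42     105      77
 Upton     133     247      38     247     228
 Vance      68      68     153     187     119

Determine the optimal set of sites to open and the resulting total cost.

Open A and C; minimum total cost 247.

For any fixed open set, each zone goes to its cheapest open site; total = fixed + service.
{A, C}: Calder→C 42, Upton→C 38, Vance→A 68. Service 148; fixed 99; total 247.
{B, C}: service 148 + fixed 125 = 273
{C}: service 233 + fixed 46 = 279
{A, B, C, D, E}: service 148 + fixed 309 = 457
No other subset beats 247.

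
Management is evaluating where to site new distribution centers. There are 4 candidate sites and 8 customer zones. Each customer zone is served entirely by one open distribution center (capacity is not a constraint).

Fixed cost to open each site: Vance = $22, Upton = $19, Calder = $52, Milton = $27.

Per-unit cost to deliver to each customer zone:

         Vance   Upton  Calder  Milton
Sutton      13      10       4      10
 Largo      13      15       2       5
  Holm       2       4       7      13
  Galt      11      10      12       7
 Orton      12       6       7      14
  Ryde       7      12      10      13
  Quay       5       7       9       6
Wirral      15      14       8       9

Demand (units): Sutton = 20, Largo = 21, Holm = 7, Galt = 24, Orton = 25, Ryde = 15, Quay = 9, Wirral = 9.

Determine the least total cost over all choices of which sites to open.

For any fixed open set, each customer zone goes to its cheapest open site; total = fixed + service.
{Vance, Upton, Calder, Milton}: Sutton→Calder 4·20=80, Largo→Calder 2·21=42, Holm→Vance 2·7=14, Galt→Milton 7·24=168, Orton→Upton 6·25=150, Ryde→Vance 7·15=105, Quay→Vance 5·9=45, Wirral→Calder 8·9=72. Service 676; fixed 120; total 796.
{Vance, Calder, Milton}: service 701 + fixed 101 = 802
{Vance, Upton, Calder}: Sutton→Calder 4·20=80, Largo→Calder 2·21=42, Holm→Vance 2·7=14, Galt→Upton 10·24=240, Orton→Upton 6·25=150, Ryde→Vance 7·15=105, Quay→Vance 5·9=45, Wirral→Calder 8·9=72. Service 748; fixed 93; total 841.
{Upton}: service 1302 + fixed 19 = 1321
No other subset beats 796.

Minimum total cost: 796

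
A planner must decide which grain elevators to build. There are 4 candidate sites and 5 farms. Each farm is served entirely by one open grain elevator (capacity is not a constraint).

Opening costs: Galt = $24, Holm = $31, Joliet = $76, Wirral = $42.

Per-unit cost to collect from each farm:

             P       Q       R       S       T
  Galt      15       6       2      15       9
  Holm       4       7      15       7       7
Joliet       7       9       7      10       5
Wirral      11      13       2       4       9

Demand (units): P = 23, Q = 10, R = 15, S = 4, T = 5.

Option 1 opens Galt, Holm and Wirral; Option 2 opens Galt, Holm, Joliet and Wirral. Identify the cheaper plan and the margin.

Option 1 is cheaper by 66.

Option 1: {Galt, Holm, Wirral}: P→Holm 4·23=92, Q→Galt 6·10=60, R→Galt 2·15=30, S→Wirral 4·4=16, T→Holm 7·5=35. Service 233; fixed 97; total 330.
Option 2: {Galt, Holm, Joliet, Wirral}: P→Holm 4·23=92, Q→Galt 6·10=60, R→Galt 2·15=30, S→Wirral 4·4=16, T→Joliet 5·5=25. Service 223; fixed 173; total 396.
Difference: |330 − 396| = 66.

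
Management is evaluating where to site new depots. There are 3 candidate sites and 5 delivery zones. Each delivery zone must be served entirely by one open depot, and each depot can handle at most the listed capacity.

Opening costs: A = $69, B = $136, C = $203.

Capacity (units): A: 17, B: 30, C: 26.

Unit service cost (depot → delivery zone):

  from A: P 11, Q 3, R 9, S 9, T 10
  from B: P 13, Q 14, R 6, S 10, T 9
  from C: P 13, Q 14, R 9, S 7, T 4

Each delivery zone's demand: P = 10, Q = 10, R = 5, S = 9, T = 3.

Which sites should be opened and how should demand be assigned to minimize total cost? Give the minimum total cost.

Minimum total cost: 512

Open {A, B}: P→B 13·10=130, Q→A 3·10=30, R→B 6·5=30, S→B 10·9=90, T→B 9·3=27.
Loads: A carries 10/17, B carries 27/30. Service 307; fixed 205; total 512.
Next best feasible plan costs 515.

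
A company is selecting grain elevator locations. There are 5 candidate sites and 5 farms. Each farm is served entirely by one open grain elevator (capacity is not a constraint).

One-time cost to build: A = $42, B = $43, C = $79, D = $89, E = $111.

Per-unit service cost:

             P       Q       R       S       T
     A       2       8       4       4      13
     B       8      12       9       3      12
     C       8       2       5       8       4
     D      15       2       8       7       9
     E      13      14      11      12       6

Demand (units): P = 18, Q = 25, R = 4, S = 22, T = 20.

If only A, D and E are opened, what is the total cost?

Each farm is assigned to its cheapest site among the open ones.
{A, D, E}: P→A 2·18=36, Q→D 2·25=50, R→A 4·4=16, S→A 4·22=88, T→E 6·20=120. Service 310; fixed 242; total 552.

Total cost: 552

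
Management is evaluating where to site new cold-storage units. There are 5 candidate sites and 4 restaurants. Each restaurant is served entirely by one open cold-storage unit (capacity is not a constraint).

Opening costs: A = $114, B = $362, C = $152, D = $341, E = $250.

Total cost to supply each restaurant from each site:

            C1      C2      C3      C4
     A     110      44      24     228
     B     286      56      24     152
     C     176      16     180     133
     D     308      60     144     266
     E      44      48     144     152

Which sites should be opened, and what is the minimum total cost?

Open A only; minimum total cost 520.

For any fixed open set, each restaurant goes to its cheapest open site; total = fixed + service.
{A}: C1→A 110, C2→A 44, C3→A 24, C4→A 228. Service 406; fixed 114; total 520.
{A, C}: C1→A 110, C2→C 16, C3→A 24, C4→C 133. Service 283; fixed 266; total 549.
{A, E}: service 264 + fixed 364 = 628
{A, B, C, D, E}: service 217 + fixed 1219 = 1436
No other subset beats 520.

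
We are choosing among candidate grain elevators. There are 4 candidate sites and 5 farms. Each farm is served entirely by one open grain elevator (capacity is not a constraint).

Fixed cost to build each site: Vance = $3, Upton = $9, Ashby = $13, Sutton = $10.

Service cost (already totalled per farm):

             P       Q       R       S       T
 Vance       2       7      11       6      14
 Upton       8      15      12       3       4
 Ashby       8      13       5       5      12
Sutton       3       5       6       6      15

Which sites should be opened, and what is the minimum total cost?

Open Vance and Upton; minimum total cost 39.

For any fixed open set, each farm goes to its cheapest open site; total = fixed + service.
{Vance, Upton}: P→Vance 2, Q→Vance 7, R→Vance 11, S→Upton 3, T→Upton 4. Service 27; fixed 12; total 39.
{Upton, Sutton}: P→Sutton 3, Q→Sutton 5, R→Sutton 6, S→Upton 3, T→Upton 4. Service 21; fixed 19; total 40.
{Vance, Upton, Sutton}: service 20 + fixed 22 = 42
{Vance, Upton, Ashby, Sutton}: service 19 + fixed 35 = 54
No other subset beats 39.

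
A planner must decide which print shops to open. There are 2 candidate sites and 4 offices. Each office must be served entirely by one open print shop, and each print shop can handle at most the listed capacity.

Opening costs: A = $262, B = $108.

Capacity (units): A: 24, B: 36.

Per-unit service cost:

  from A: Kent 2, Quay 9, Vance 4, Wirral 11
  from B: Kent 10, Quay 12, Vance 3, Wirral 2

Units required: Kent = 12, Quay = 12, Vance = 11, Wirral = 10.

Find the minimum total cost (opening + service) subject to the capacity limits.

Minimum total cost: 555

Open {A, B}: Kent→A 2·12=24, Quay→A 9·12=108, Vance→B 3·11=33, Wirral→B 2·10=20.
Loads: A carries 24/24, B carries 21/36. Service 185; fixed 370; total 555.
Next best feasible plan costs 591.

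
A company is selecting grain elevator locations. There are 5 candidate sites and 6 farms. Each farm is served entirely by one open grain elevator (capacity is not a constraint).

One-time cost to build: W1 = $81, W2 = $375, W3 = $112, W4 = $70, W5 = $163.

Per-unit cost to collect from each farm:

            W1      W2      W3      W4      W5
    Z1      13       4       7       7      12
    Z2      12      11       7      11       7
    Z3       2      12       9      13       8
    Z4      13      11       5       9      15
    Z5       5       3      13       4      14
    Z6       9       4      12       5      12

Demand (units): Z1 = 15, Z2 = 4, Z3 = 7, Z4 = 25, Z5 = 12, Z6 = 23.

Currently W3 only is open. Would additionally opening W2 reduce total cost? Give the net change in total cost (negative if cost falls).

No — net change +26 (cost rises by 26).

Current service cost with {W3}: 753.
Adding W2: each farm re-picks its cheapest; new service cost 404, saving 349.
Extra fixed cost: 375. Net change = 375 − 349 = 26.
(Totals: 865 → 891.)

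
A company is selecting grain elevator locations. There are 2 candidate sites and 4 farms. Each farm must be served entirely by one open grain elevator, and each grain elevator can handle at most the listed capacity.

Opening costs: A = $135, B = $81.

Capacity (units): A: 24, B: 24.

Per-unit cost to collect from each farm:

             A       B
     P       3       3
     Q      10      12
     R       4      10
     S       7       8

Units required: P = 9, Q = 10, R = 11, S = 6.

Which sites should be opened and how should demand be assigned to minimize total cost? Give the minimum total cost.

Minimum total cost: 435

Open {A, B}: P→B 3·9=27, Q→A 10·10=100, R→A 4·11=44, S→B 8·6=48.
Loads: A carries 21/24, B carries 15/24. Service 219; fixed 216; total 435.
Next best feasible plan costs 449.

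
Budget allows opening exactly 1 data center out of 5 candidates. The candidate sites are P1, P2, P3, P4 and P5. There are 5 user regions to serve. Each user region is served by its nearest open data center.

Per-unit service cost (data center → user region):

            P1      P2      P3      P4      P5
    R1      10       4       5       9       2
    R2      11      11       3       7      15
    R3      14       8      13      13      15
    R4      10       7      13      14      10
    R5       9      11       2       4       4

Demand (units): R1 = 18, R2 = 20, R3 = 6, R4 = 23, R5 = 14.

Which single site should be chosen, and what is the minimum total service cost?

Choose P3 only; total service cost 555.

With exactly 1 open, each user region uses its cheapest among the chosen.
{P3}: R1→P3 5·18=90, R2→P3 3·20=60, R3→P3 13·6=78, R4→P3 13·23=299, R5→P3 2·14=28. Service cost 555.
{P2}: service cost 655
{P5}: service cost 712
Among all 5 size-1 choices, {P3} is lowest.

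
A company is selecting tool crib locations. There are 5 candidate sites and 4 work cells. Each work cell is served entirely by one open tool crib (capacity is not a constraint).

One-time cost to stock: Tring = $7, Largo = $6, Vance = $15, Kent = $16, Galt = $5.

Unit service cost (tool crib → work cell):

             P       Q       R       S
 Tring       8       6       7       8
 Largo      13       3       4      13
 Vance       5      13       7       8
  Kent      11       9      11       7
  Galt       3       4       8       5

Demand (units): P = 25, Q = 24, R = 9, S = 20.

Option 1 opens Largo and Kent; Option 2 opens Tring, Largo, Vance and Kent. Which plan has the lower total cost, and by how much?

Option 1: {Largo, Kent}: P→Kent 11·25=275, Q→Largo 3·24=72, R→Largo 4·9=36, S→Kent 7·20=140. Service 523; fixed 22; total 545.
Option 2: {Tring, Largo, Vance, Kent}: P→Vance 5·25=125, Q→Largo 3·24=72, R→Largo 4·9=36, S→Kent 7·20=140. Service 373; fixed 44; total 417.
Difference: |545 − 417| = 128.

Option 2 is cheaper by 128.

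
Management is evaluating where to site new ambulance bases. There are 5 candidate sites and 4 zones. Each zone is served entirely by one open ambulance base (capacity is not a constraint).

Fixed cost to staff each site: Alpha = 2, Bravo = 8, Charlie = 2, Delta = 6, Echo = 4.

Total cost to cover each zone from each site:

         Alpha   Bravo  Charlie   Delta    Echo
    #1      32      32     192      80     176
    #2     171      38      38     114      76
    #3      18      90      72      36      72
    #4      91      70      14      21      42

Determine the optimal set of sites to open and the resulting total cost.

For any fixed open set, each zone goes to its cheapest open site; total = fixed + service.
{Alpha, Charlie}: #1→Alpha 32, #2→Charlie 38, #3→Alpha 18, #4→Charlie 14. Service 102; fixed 4; total 106.
{Alpha, Charlie, Echo}: #1→Alpha 32, #2→Charlie 38, #3→Alpha 18, #4→Charlie 14. Service 102; fixed 8; total 110.
{Alpha, Charlie, Delta}: service 102 + fixed 10 = 112
{Alpha, Bravo, Charlie, Delta, Echo}: #1→Alpha 32, #2→Bravo 38, #3→Alpha 18, #4→Charlie 14. Service 102; fixed 22; total 124.
No other subset beats 106.

Open Alpha and Charlie; minimum total cost 106.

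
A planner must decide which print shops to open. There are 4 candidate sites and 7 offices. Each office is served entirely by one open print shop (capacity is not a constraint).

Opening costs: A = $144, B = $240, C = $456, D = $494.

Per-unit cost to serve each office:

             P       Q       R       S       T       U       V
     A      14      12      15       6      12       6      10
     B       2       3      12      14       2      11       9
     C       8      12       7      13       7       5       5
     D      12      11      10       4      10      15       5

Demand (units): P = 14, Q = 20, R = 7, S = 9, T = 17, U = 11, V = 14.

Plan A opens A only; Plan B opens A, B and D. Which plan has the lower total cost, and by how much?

Plan A is cheaper by 93.

Plan A: {A}: P→A 14·14=196, Q→A 12·20=240, R→A 15·7=105, S→A 6·9=54, T→A 12·17=204, U→A 6·11=66, V→A 10·14=140. Service 1005; fixed 144; total 1149.
Plan B: {A, B, D}: P→B 2·14=28, Q→B 3·20=60, R→D 10·7=70, S→D 4·9=36, T→B 2·17=34, U→A 6·11=66, V→D 5·14=70. Service 364; fixed 878; total 1242.
Difference: |1149 − 1242| = 93.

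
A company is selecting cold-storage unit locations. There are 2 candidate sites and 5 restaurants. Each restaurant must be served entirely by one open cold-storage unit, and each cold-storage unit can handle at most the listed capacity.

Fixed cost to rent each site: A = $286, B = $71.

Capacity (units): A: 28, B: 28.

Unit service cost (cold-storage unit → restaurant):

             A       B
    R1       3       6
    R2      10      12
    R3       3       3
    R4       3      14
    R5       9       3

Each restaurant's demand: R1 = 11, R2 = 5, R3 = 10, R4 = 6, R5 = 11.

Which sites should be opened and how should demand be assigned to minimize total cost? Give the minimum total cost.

Open {A, B}: R1→A 3·11=33, R2→A 10·5=50, R3→B 3·10=30, R4→A 3·6=18, R5→B 3·11=33.
Loads: A carries 22/28, B carries 21/28. Service 164; fixed 357; total 521.
Next best feasible plan costs 531.

Minimum total cost: 521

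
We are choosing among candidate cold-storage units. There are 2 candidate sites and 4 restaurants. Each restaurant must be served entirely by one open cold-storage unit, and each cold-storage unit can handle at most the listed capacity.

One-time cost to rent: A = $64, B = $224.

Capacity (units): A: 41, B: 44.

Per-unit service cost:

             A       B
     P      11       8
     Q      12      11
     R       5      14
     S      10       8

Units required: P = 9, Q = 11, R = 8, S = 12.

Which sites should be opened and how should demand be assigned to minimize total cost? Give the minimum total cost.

Open {A}: P→A 11·9=99, Q→A 12·11=132, R→A 5·8=40, S→A 10·12=120.
Loads: A carries 40/41. Service 391; fixed 64; total 455.
Next best feasible plan costs 617.

Minimum total cost: 455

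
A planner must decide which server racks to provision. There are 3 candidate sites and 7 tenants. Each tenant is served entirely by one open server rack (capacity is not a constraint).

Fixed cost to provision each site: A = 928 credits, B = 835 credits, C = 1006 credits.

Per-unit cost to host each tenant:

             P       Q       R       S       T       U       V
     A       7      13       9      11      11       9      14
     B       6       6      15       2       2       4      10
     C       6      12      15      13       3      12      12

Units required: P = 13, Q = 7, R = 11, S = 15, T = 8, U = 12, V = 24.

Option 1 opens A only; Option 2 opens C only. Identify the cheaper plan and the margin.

Option 1: {A}: P→A 7·13=91, Q→A 13·7=91, R→A 9·11=99, S→A 11·15=165, T→A 11·8=88, U→A 9·12=108, V→A 14·24=336. Service 978; fixed 928; total 1906.
Option 2: {C}: P→C 6·13=78, Q→C 12·7=84, R→C 15·11=165, S→C 13·15=195, T→C 3·8=24, U→C 12·12=144, V→C 12·24=288. Service 978; fixed 1006; total 1984.
Difference: |1906 − 1984| = 78.

Option 1 is cheaper by 78.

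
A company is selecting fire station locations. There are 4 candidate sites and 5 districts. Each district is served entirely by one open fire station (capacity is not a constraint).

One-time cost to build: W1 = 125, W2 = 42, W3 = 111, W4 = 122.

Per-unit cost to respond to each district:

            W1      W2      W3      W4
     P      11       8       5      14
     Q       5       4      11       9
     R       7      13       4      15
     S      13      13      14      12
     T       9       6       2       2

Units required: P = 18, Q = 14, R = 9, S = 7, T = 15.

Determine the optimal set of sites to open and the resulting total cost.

For any fixed open set, each district goes to its cheapest open site; total = fixed + service.
{W2, W3}: P→W3 5·18=90, Q→W2 4·14=56, R→W3 4·9=36, S→W2 13·7=91, T→W3 2·15=30. Service 303; fixed 153; total 456.
{W3}: P→W3 5·18=90, Q→W3 11·14=154, R→W3 4·9=36, S→W3 14·7=98, T→W3 2·15=30. Service 408; fixed 111; total 519.
{W2}: P→W2 8·18=144, Q→W2 4·14=56, R→W2 13·9=117, S→W2 13·7=91, T→W2 6·15=90. Service 498; fixed 42; total 540.
{W1, W2, W3, W4}: service 296 + fixed 400 = 696
(All 15 nonempty subsets were checked; W2 and W3 is lowest.)

Open W2 and W3; minimum total cost 456.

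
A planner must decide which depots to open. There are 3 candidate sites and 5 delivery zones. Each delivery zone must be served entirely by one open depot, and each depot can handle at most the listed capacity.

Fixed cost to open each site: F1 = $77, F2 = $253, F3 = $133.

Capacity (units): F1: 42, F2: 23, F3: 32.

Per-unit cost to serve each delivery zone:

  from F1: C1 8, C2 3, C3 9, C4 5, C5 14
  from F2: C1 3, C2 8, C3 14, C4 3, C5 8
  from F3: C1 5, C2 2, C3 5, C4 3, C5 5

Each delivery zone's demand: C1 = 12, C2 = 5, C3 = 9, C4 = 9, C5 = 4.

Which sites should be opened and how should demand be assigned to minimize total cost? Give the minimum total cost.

Minimum total cost: 370

Open {F1}: C1→F1 8·12=96, C2→F1 3·5=15, C3→F1 9·9=81, C4→F1 5·9=45, C5→F1 14·4=56.
Loads: F1 carries 39/42. Service 293; fixed 77; total 370.
Next best feasible plan costs 390.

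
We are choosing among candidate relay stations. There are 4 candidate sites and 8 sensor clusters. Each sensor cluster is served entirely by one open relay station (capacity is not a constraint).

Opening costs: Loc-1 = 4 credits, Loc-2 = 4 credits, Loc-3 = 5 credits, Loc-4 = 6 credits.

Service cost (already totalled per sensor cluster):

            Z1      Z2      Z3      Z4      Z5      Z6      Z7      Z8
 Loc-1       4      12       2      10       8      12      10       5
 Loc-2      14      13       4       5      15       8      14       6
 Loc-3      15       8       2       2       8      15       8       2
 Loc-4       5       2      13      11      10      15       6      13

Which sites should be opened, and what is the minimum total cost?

Open Loc-2, Loc-3 and Loc-4; minimum total cost 50.

For any fixed open set, each sensor cluster goes to its cheapest open site; total = fixed + service.
{Loc-2, Loc-3, Loc-4}: Z1→Loc-4 5, Z2→Loc-4 2, Z3→Loc-3 2, Z4→Loc-3 2, Z5→Loc-3 8, Z6→Loc-2 8, Z7→Loc-4 6, Z8→Loc-3 2. Service 35; fixed 15; total 50.
{Loc-1, Loc-2, Loc-3, Loc-4}: service 34 + fixed 19 = 53
{Loc-1, Loc-3, Loc-4}: Z1→Loc-1 4, Z2→Loc-4 2, Z3→Loc-1 2, Z4→Loc-3 2, Z5→Loc-1 8, Z6→Loc-1 12, Z7→Loc-4 6, Z8→Loc-3 2. Service 38; fixed 15; total 53.
{Loc-1}: service 63 + fixed 4 = 67
No other subset beats 50.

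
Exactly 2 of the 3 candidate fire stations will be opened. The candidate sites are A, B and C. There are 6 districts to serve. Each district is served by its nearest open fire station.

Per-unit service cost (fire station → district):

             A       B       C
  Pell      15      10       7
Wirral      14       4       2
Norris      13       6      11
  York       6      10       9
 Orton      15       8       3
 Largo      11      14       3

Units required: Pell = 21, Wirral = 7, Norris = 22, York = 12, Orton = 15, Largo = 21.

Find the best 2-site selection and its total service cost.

With exactly 2 open, each district uses its cheapest among the chosen.
{B, C}: Pell→C 7·21=147, Wirral→C 2·7=14, Norris→B 6·22=132, York→C 9·12=108, Orton→C 3·15=45, Largo→C 3·21=63. Service cost 509.
{A, C}: service cost 583
{A, B}: service cost 793
Among all 3 size-2 choices, {B, C} is lowest.

Choose B and C; total service cost 509.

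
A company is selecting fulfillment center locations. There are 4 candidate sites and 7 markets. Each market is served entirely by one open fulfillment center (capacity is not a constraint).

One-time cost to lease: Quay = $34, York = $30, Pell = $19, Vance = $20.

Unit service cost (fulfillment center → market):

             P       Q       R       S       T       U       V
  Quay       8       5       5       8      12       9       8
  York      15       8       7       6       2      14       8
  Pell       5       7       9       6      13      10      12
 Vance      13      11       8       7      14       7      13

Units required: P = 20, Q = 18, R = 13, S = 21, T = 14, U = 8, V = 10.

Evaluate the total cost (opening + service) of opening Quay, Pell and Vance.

Each market is assigned to its cheapest site among the open ones.
{Quay, Pell, Vance}: P→Pell 5·20=100, Q→Quay 5·18=90, R→Quay 5·13=65, S→Pell 6·21=126, T→Quay 12·14=168, U→Vance 7·8=56, V→Quay 8·10=80. Service 685; fixed 73; total 758.

Total cost: 758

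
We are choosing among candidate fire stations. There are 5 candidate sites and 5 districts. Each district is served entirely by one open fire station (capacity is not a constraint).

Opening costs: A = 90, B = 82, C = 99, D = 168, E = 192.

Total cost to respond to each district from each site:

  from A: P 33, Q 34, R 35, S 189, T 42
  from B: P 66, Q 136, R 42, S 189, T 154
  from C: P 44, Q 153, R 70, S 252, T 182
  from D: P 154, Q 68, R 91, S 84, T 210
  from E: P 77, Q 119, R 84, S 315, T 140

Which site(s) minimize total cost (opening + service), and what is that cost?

For any fixed open set, each district goes to its cheapest open site; total = fixed + service.
{A}: P→A 33, Q→A 34, R→A 35, S→A 189, T→A 42. Service 333; fixed 90; total 423.
{A, D}: service 228 + fixed 258 = 486
{A, B}: P→A 33, Q→A 34, R→A 35, S→A 189, T→A 42. Service 333; fixed 172; total 505.
{A, B, C, D, E}: service 228 + fixed 631 = 859
No other subset beats 423.

Open A only; minimum total cost 423.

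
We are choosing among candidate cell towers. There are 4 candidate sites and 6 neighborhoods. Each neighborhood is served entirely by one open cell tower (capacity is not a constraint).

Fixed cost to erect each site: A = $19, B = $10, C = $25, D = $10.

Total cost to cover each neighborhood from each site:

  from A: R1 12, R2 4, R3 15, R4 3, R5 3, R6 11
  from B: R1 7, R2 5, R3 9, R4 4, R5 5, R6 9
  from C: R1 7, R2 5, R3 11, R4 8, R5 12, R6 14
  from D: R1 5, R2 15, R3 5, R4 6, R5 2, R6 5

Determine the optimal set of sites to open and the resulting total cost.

Open B and D; minimum total cost 46.

For any fixed open set, each neighborhood goes to its cheapest open site; total = fixed + service.
{B, D}: R1→D 5, R2→B 5, R3→D 5, R4→B 4, R5→D 2, R6→D 5. Service 26; fixed 20; total 46.
{D}: R1→D 5, R2→D 15, R3→D 5, R4→D 6, R5→D 2, R6→D 5. Service 38; fixed 10; total 48.
{B}: R1→B 7, R2→B 5, R3→B 9, R4→B 4, R5→B 5, R6→B 9. Service 39; fixed 10; total 49.
{A, B, C, D}: service 24 + fixed 64 = 88
No other subset beats 46.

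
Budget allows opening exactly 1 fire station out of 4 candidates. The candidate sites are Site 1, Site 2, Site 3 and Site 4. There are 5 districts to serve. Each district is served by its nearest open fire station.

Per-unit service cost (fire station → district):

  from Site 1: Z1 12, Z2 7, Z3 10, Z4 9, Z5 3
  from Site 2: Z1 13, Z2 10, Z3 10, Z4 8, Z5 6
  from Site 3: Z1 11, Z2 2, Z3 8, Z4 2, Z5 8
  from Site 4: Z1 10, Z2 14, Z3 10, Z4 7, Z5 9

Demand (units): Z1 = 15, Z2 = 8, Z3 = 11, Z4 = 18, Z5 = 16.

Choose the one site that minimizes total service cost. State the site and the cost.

With exactly 1 open, each district uses its cheapest among the chosen.
{Site 3}: Z1→Site 3 11·15=165, Z2→Site 3 2·8=16, Z3→Site 3 8·11=88, Z4→Site 3 2·18=36, Z5→Site 3 8·16=128. Service cost 433.
{Site 1}: service cost 556
{Site 2}: service cost 625
Among all 4 size-1 choices, {Site 3} is lowest.

Choose Site 3 only; total service cost 433.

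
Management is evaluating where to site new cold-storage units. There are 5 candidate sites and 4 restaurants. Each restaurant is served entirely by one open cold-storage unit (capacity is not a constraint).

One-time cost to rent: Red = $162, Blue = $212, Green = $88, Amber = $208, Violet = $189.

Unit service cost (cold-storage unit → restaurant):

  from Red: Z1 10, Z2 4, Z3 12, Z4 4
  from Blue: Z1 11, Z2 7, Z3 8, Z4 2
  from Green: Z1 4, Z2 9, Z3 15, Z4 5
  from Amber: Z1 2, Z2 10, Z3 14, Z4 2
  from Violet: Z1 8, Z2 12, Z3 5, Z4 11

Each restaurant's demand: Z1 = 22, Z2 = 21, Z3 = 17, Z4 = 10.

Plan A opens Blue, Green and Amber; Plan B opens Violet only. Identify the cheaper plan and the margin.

Plan A: {Blue, Green, Amber}: Z1→Amber 2·22=44, Z2→Blue 7·21=147, Z3→Blue 8·17=136, Z4→Blue 2·10=20. Service 347; fixed 508; total 855.
Plan B: {Violet}: Z1→Violet 8·22=176, Z2→Violet 12·21=252, Z3→Violet 5·17=85, Z4→Violet 11·10=110. Service 623; fixed 189; total 812.
Difference: |855 − 812| = 43.

Plan B is cheaper by 43.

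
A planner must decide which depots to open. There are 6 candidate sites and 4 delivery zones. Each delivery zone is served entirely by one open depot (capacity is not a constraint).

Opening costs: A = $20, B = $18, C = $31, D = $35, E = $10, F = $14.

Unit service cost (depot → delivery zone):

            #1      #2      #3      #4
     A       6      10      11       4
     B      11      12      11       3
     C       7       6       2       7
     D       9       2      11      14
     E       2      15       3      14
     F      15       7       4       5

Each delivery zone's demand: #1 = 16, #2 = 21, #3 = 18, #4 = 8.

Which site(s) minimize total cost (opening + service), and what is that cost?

For any fixed open set, each delivery zone goes to its cheapest open site; total = fixed + service.
{B, D, E}: #1→E 2·16=32, #2→D 2·21=42, #3→E 3·18=54, #4→B 3·8=24. Service 152; fixed 63; total 215.
{A, D, E}: #1→E 2·16=32, #2→D 2·21=42, #3→E 3·18=54, #4→A 4·8=32. Service 160; fixed 65; total 225.
{D, E, F}: service 168 + fixed 59 = 227
{A, B, C, D, E, F}: service 134 + fixed 128 = 262
No other subset beats 215.

Open B, D and E; minimum total cost 215.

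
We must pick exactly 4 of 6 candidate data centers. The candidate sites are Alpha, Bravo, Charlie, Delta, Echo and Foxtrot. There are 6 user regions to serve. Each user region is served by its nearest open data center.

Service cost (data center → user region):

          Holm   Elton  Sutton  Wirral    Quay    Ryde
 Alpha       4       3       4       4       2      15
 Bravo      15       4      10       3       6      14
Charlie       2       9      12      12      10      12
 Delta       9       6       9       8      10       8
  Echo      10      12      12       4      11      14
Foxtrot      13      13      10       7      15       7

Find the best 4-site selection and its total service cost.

With exactly 4 open, each user region uses its cheapest among the chosen.
{Alpha, Bravo, Charlie, Foxtrot}: Holm→Charlie 2, Elton→Alpha 3, Sutton→Alpha 4, Wirral→Bravo 3, Quay→Alpha 2, Ryde→Foxtrot 7. Service cost 21.
{Alpha, Bravo, Charlie, Delta}: service cost 22
{Alpha, Charlie, Delta, Foxtrot}: service cost 22
Among all 15 size-4 choices, {Alpha, Bravo, Charlie, Foxtrot} is lowest.

Choose Alpha, Bravo, Charlie and Foxtrot; total service cost 21.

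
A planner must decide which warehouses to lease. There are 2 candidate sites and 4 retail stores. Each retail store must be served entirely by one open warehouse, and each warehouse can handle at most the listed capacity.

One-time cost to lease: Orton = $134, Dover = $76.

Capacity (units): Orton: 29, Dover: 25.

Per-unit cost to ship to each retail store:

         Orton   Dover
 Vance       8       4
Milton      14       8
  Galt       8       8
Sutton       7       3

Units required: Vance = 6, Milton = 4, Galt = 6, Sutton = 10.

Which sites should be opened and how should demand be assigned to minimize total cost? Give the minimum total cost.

Open {Orton, Dover}: Vance→Dover 4·6=24, Milton→Dover 8·4=32, Galt→Orton 8·6=48, Sutton→Dover 3·10=30.
Loads: Orton carries 6/29, Dover carries 20/25. Service 134; fixed 210; total 344.
Next best feasible plan costs 356.

Minimum total cost: 344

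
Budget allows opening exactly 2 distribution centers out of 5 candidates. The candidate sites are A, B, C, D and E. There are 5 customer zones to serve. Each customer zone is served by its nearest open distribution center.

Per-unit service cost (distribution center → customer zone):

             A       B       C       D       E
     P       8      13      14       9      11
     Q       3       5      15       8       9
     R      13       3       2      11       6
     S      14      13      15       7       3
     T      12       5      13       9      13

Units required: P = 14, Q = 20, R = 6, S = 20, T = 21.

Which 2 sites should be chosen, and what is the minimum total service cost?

With exactly 2 open, each customer zone uses its cheapest among the chosen.
{B, E}: P→E 11·14=154, Q→B 5·20=100, R→B 3·6=18, S→E 3·20=60, T→B 5·21=105. Service cost 437.
{B, D}: service cost 489
{A, E}: service cost 520
Among all 10 size-2 choices, {B, E} is lowest.

Choose B and E; total service cost 437.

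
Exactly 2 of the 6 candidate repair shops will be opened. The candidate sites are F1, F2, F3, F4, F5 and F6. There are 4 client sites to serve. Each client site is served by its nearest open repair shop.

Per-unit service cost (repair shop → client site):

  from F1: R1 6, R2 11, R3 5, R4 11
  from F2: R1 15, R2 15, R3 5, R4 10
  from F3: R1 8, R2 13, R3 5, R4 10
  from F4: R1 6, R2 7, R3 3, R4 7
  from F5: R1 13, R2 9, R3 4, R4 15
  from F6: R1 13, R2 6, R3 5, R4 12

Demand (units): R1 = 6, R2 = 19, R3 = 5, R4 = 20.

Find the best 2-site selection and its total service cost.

Choose F4 and F6; total service cost 305.

With exactly 2 open, each client site uses its cheapest among the chosen.
{F4, F6}: R1→F4 6·6=36, R2→F6 6·19=114, R3→F4 3·5=15, R4→F4 7·20=140. Service cost 305.
{F1, F4}: service cost 324
{F2, F4}: service cost 324
Among all 15 size-2 choices, {F4, F6} is lowest.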